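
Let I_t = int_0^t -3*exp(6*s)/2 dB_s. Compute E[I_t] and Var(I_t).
E[I_t] = 0; Var(I_t) = 3*exp(12*t)/16 - 3/16

The Itô integral of a deterministic integrand f(s) has mean 0 because each increment f(s) * (B_{s+ds} - B_s) has mean 0. By the Itô isometry:
  Var( int_0^t f(s) dB_s ) = E[ (int_0^t f(s) dB_s)^2 ] = int_0^t f(s)^2 ds.
Here f(s) = -3*exp(6*s)/2, so f(s)^2 = 9*exp(12*s)/4. Integrate:
  int_0^t (9*exp(12*s)/4) ds = 3*exp(12*t)/16 - 3/16.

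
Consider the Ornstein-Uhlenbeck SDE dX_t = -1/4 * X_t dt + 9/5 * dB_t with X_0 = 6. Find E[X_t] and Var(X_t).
E[X_t] = 6*exp(-t/4); Var(X_t) = 162/25 - 162*exp(-t/2)/25

The OU SDE dX = -theta X dt + sigma dB admits the integrating factor exp(theta t): d(exp(theta t) X_t) = sigma exp(theta t) dB_t. Integrating from 0 to t:
  X_t = x_0 * exp(-theta t) + sigma * int_0^t exp(-theta (t-s)) dB_s.
The Itô integral has mean 0 and (by the Itô isometry) variance sigma^2 * int_0^t exp(-2 theta (t - s)) ds = sigma^2 * (1 - exp(-2 theta t)) / (2 theta).
With theta = 1/4, sigma = 9/5, x_0 = 6:
  E[X_t] = 6 * exp(-1/4 t) = 6*exp(-t/4)
  Var(X_t) = (9/5)^2 * (1 - exp(-2*1/4 t)) / (2 * 1/4) = 162/25 - 162*exp(-t/2)/25.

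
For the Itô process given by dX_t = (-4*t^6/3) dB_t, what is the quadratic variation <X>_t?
<X>_t = 16*t^13/117

For an Itô process dX_t = a(t) dt + b(t) dB_t, the quadratic variation is <X>_t = int_0^t b(s)^2 ds (the drift term does not contribute). Here b(s) = -4*s^6/3, so
  b(s)^2 = 16*s^12/9.
Integrating from 0 to t:
  <X>_t = int_0^t (16*s^12/9) ds = 16*t^13/117.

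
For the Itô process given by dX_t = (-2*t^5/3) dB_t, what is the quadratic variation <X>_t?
<X>_t = 4*t^11/99

For an Itô process dX_t = a(t) dt + b(t) dB_t, the quadratic variation is <X>_t = int_0^t b(s)^2 ds (the drift term does not contribute). Here b(s) = -2*s^5/3, so
  b(s)^2 = 4*s^10/9.
Integrating from 0 to t:
  <X>_t = int_0^t (4*s^10/9) ds = 4*t^11/99.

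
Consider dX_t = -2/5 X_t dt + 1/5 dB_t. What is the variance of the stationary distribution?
lim Var(X_t) = 1/20

The OU SDE dX = -theta X dt + sigma dB admits the integrating factor exp(theta t): d(exp(theta t) X_t) = sigma exp(theta t) dB_t. Integrating from 0 to t gives X_t = x_0 * exp(-theta t) + sigma * int_0^t exp(-theta (t-s)) dB_s for any initial x_0. The Itô integral has variance (by the Itô isometry) sigma^2 * int_0^t exp(-2 theta (t - s)) ds = sigma^2 * (1 - exp(-2 theta t)) / (2 theta), independent of x_0.
With theta = 2/5, sigma = 1/5:
  Var(X_t) = (1/5)^2 * (1 - exp(-2*2/5 t)) / (2 * 2/5) = 1/20 - exp(-4*t/5)/20.
As t -> infinity, exp(-2*2/5 t) -> 0, so the stationary variance is sigma^2 / (2 theta) = 1/20.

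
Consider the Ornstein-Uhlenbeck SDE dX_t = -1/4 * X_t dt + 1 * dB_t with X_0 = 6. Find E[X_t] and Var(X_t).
E[X_t] = 6*exp(-t/4); Var(X_t) = 2 - 2*exp(-t/2)

The OU SDE dX = -theta X dt + sigma dB admits the integrating factor exp(theta t): d(exp(theta t) X_t) = sigma exp(theta t) dB_t. Integrating from 0 to t:
  X_t = x_0 * exp(-theta t) + sigma * int_0^t exp(-theta (t-s)) dB_s.
The Itô integral has mean 0 and (by the Itô isometry) variance sigma^2 * int_0^t exp(-2 theta (t - s)) ds = sigma^2 * (1 - exp(-2 theta t)) / (2 theta).
With theta = 1/4, sigma = 1, x_0 = 6:
  E[X_t] = 6 * exp(-1/4 t) = 6*exp(-t/4)
  Var(X_t) = (1)^2 * (1 - exp(-2*1/4 t)) / (2 * 1/4) = 2 - 2*exp(-t/2).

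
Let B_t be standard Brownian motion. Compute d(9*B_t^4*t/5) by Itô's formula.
d(9*B_t^4*t/5) = (9*B_t^2*(B_t^2 + 6*t)/5) dt + (36*B_t^3*t/5) dB_t

Itô's formula for f(t, x): d f(t, B_t) = (f_t + (1/2) f_xx) dt + f_x dB_t. Compute partials of f(t, x) = 9*t*x^4/5:
  f_t(t,x)  = 9*x^4/5
  f_x(t,x)  = 36*t*x^3/5
  f_xx(t,x) = 108*t*x^2/5
Assemble drift = f_t + (1/2) f_xx = 9*x^2*(6*t + x^2)/5 and diffusion = f_x = 36*t*x^3/5. Substituting x = B_t:
  d(9*B_t^4*t/5) = (9*B_t^2*(B_t^2 + 6*t)/5) dt + (36*B_t^3*t/5) dB_t.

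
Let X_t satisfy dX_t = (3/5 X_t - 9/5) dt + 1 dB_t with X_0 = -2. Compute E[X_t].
E[X_t] = 3 - 5*exp(3*t/5)

Taking expectations and using E[dB_t] = 0, the mean m(t) = E[X_t] satisfies the ODE m'(t) = a m(t) + b with m(0) = x_0. With a = 3/5, b = -9/5, x_0 = -2, the solution is
  m(t) = x_0 * exp(a t) + (b/a) * (exp(a t) - 1)
       = (-2) * exp((3/5) t) + ((-9/5)/(3/5)) * (exp((3/5) t) - 1)
       = 3 - 5*exp(3*t/5).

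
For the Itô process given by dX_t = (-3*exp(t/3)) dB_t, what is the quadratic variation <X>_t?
<X>_t = 27*exp(2*t/3)/2 - 27/2

For an Itô process dX_t = a(t) dt + b(t) dB_t, the quadratic variation is <X>_t = int_0^t b(s)^2 ds (the drift term does not contribute). Here b(s) = -3*exp(s/3), so
  b(s)^2 = 9*exp(2*s/3).
Integrating from 0 to t:
  <X>_t = int_0^t (9*exp(2*s/3)) ds = 27*exp(2*t/3)/2 - 27/2.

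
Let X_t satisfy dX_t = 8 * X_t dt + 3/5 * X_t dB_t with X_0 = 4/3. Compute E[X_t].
E[X_t] = 4*exp(8*t)/3

For GBM dX = mu X dt + sigma X dB with X_0 = x_0, apply Itô to Y = log X: dY = (mu - sigma^2/2) dt + sigma dB, so Y_t = log(x_0) + (mu - sigma^2/2) t + sigma B_t and hence X_t = x_0 * exp((mu - sigma^2/2) t + sigma B_t).
With mu = 8, sigma = 3/5, x_0 = 4/3, this gives:
  X_t = 4/3 * exp((391/50) * t + (3/5) * B_t).
Since sigma*B_t ~ Normal(0, sigma^2 t), E[exp(sigma*B_t)] = exp(sigma^2 t / 2); so E[X_t] = x_0 * exp((mu - sigma^2/2) t) * exp(sigma^2 t / 2) = x_0 * exp(mu t) = 4*exp(8*t)/3.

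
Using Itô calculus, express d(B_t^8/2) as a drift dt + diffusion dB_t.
d(B_t^8/2) = (14*B_t^6) dt + (4*B_t^7) dB_t

Itô's formula for f(B_t) gives d f(B_t) = f'(B_t) dB_t + (1/2) f''(B_t) dt. Compute derivatives of f(x) = x^8/2:
  f'(x)  = 4*x^7
  f''(x) = 28*x^6
Substitute x = B_t and multiply the f'' term by 1/2:
  drift     = (1/2) * (28*x^6) evaluated at B_t = 14*B_t^6
  diffusion = (4*x^7) evaluated at B_t = 4*B_t^7
Therefore d(B_t^8/2) = (14*B_t^6) dt + (4*B_t^7) dB_t.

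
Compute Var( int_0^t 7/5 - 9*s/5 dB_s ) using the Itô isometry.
Var = t*(27*t^2 - 63*t + 49)/25

The Itô integral of a deterministic integrand f(s) has mean 0 because each increment f(s) * (B_{s+ds} - B_s) has mean 0. By the Itô isometry:
  Var( int_0^t f(s) dB_s ) = E[ (int_0^t f(s) dB_s)^2 ] = int_0^t f(s)^2 ds.
Here f(s) = 7/5 - 9*s/5, so f(s)^2 = (9*s - 7)^2/25. Integrate:
  int_0^t ((9*s - 7)^2/25) ds = t*(27*t^2 - 63*t + 49)/25.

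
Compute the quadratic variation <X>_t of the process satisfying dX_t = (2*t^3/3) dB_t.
<X>_t = 4*t^7/63

For an Itô process dX_t = a(t) dt + b(t) dB_t, the quadratic variation is <X>_t = int_0^t b(s)^2 ds (the drift term does not contribute). Here b(s) = 2*s^3/3, so
  b(s)^2 = 4*s^6/9.
Integrating from 0 to t:
  <X>_t = int_0^t (4*s^6/9) ds = 4*t^7/63.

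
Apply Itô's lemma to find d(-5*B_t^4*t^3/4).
d(-5*B_t^4*t^3/4) = (15*B_t^2*t^2*(-B_t^2 - 2*t)/4) dt + (-5*B_t^3*t^3) dB_t

Itô's formula for f(t, x): d f(t, B_t) = (f_t + (1/2) f_xx) dt + f_x dB_t. Compute partials of f(t, x) = -5*t^3*x^4/4:
  f_t(t,x)  = -15*t^2*x^4/4
  f_x(t,x)  = -5*t^3*x^3
  f_xx(t,x) = -15*t^3*x^2
Assemble drift = f_t + (1/2) f_xx = 15*t^2*x^2*(-2*t - x^2)/4 and diffusion = f_x = -5*t^3*x^3. Substituting x = B_t:
  d(-5*B_t^4*t^3/4) = (15*B_t^2*t^2*(-B_t^2 - 2*t)/4) dt + (-5*B_t^3*t^3) dB_t.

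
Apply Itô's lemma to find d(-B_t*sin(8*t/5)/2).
d(-B_t*sin(8*t/5)/2) = (-4*B_t*cos(8*t/5)/5) dt + (-sin(8*t/5)/2) dB_t

Itô's formula for f(t, x): d f(t, B_t) = (f_t + (1/2) f_xx) dt + f_x dB_t. Compute partials of f(t, x) = -x*sin(8*t/5)/2:
  f_t(t,x)  = -4*x*cos(8*t/5)/5
  f_x(t,x)  = -sin(8*t/5)/2
  f_xx(t,x) = 0
Assemble drift = f_t + (1/2) f_xx = -4*x*cos(8*t/5)/5 and diffusion = f_x = -sin(8*t/5)/2. Substituting x = B_t:
  d(-B_t*sin(8*t/5)/2) = (-4*B_t*cos(8*t/5)/5) dt + (-sin(8*t/5)/2) dB_t.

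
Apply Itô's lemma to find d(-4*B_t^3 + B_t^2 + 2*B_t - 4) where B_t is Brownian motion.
d(-4*B_t^3 + B_t^2 + 2*B_t - 4) = (1 - 12*B_t) dt + (-12*B_t^2 + 2*B_t + 2) dB_t

Itô's formula for f(B_t) gives d f(B_t) = f'(B_t) dB_t + (1/2) f''(B_t) dt. Compute derivatives of f(x) = -4*x^3 + x^2 + 2*x - 4:
  f'(x)  = -12*x^2 + 2*x + 2
  f''(x) = 2 - 24*x
Substitute x = B_t and multiply the f'' term by 1/2:
  drift     = (1/2) * (2 - 24*x) evaluated at B_t = 1 - 12*B_t
  diffusion = (-12*x^2 + 2*x + 2) evaluated at B_t = -12*B_t^2 + 2*B_t + 2
Therefore d(-4*B_t^3 + B_t^2 + 2*B_t - 4) = (1 - 12*B_t) dt + (-12*B_t^2 + 2*B_t + 2) dB_t.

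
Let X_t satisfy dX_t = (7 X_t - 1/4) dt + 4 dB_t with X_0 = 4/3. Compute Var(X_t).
Var(X_t) = 8*exp(14*t)/7 - 8/7

The variance V(t) = Var(X_t) satisfies V'(t) = 2 a V(t) + c^2 with V(0) = 0 (drift coefficient is linear in X, diffusion is constant). With a = 7, c = 4, the solution is
  V(t) = (c^2 / (2 a)) * (exp(2 a t) - 1)
       = (4^2 / (2*7)) * (exp(14 t) - 1)
       = 8*exp(14*t)/7 - 8/7.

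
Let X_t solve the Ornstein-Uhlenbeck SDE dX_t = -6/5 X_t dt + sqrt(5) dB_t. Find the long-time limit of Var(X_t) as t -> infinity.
lim Var(X_t) = 25/12

The OU SDE dX = -theta X dt + sigma dB admits the integrating factor exp(theta t): d(exp(theta t) X_t) = sigma exp(theta t) dB_t. Integrating from 0 to t gives X_t = x_0 * exp(-theta t) + sigma * int_0^t exp(-theta (t-s)) dB_s for any initial x_0. The Itô integral has variance (by the Itô isometry) sigma^2 * int_0^t exp(-2 theta (t - s)) ds = sigma^2 * (1 - exp(-2 theta t)) / (2 theta), independent of x_0.
With theta = 6/5, sigma = sqrt(5):
  Var(X_t) = (sqrt(5))^2 * (1 - exp(-2*6/5 t)) / (2 * 6/5) = 25/12 - 25*exp(-12*t/5)/12.
As t -> infinity, exp(-2*6/5 t) -> 0, so the stationary variance is sigma^2 / (2 theta) = 25/12.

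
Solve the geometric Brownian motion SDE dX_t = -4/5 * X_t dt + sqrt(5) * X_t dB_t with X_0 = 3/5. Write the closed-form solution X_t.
X_t = 3/5 * exp((-33/10) * t + (sqrt(5)) * B_t)

For GBM dX = mu X dt + sigma X dB with X_0 = x_0, apply Itô to Y = log X: dY = (mu - sigma^2/2) dt + sigma dB, so Y_t = log(x_0) + (mu - sigma^2/2) t + sigma B_t and hence X_t = x_0 * exp((mu - sigma^2/2) t + sigma B_t).
With mu = -4/5, sigma = sqrt(5), x_0 = 3/5, this gives:
  X_t = 3/5 * exp((-33/10) * t + (sqrt(5)) * B_t).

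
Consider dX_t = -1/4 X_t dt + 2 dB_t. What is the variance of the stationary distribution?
lim Var(X_t) = 8

The OU SDE dX = -theta X dt + sigma dB admits the integrating factor exp(theta t): d(exp(theta t) X_t) = sigma exp(theta t) dB_t. Integrating from 0 to t gives X_t = x_0 * exp(-theta t) + sigma * int_0^t exp(-theta (t-s)) dB_s for any initial x_0. The Itô integral has variance (by the Itô isometry) sigma^2 * int_0^t exp(-2 theta (t - s)) ds = sigma^2 * (1 - exp(-2 theta t)) / (2 theta), independent of x_0.
With theta = 1/4, sigma = 2:
  Var(X_t) = (2)^2 * (1 - exp(-2*1/4 t)) / (2 * 1/4) = 8 - 8*exp(-t/2).
As t -> infinity, exp(-2*1/4 t) -> 0, so the stationary variance is sigma^2 / (2 theta) = 8.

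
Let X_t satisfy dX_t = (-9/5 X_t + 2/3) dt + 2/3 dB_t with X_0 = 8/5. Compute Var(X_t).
Var(X_t) = 10/81 - 10*exp(-18*t/5)/81

The variance V(t) = Var(X_t) satisfies V'(t) = 2 a V(t) + c^2 with V(0) = 0 (drift coefficient is linear in X, diffusion is constant). With a = -9/5, c = 2/3, the solution is
  V(t) = (c^2 / (2 a)) * (exp(2 a t) - 1)
       = ((2/3)^2 / (2*(-9/5))) * (exp((-18/5) t) - 1)
       = 10/81 - 10*exp(-18*t/5)/81.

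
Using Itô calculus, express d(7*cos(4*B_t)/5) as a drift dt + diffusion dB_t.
d(7*cos(4*B_t)/5) = (-56*cos(4*B_t)/5) dt + (-28*sin(4*B_t)/5) dB_t

Itô's formula for f(B_t) gives d f(B_t) = f'(B_t) dB_t + (1/2) f''(B_t) dt. Compute derivatives of f(x) = 7*cos(4*x)/5:
  f'(x)  = -28*sin(4*x)/5
  f''(x) = -112*cos(4*x)/5
Substitute x = B_t and multiply the f'' term by 1/2:
  drift     = (1/2) * (-112*cos(4*x)/5) evaluated at B_t = -56*cos(4*B_t)/5
  diffusion = (-28*sin(4*x)/5) evaluated at B_t = -28*sin(4*B_t)/5
Therefore d(7*cos(4*B_t)/5) = (-56*cos(4*B_t)/5) dt + (-28*sin(4*B_t)/5) dB_t.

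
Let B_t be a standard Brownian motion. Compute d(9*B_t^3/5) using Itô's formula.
d(9*B_t^3/5) = (27*B_t/5) dt + (27*B_t^2/5) dB_t

Itô's formula for f(B_t) gives d f(B_t) = f'(B_t) dB_t + (1/2) f''(B_t) dt. Compute derivatives of f(x) = 9*x^3/5:
  f'(x)  = 27*x^2/5
  f''(x) = 54*x/5
Substitute x = B_t and multiply the f'' term by 1/2:
  drift     = (1/2) * (54*x/5) evaluated at B_t = 27*B_t/5
  diffusion = (27*x^2/5) evaluated at B_t = 27*B_t^2/5
Therefore d(9*B_t^3/5) = (27*B_t/5) dt + (27*B_t^2/5) dB_t.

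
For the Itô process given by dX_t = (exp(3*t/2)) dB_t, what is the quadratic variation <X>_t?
<X>_t = exp(3*t)/3 - 1/3

For an Itô process dX_t = a(t) dt + b(t) dB_t, the quadratic variation is <X>_t = int_0^t b(s)^2 ds (the drift term does not contribute). Here b(s) = exp(3*s/2), so
  b(s)^2 = exp(3*s).
Integrating from 0 to t:
  <X>_t = int_0^t (exp(3*s)) ds = exp(3*t)/3 - 1/3.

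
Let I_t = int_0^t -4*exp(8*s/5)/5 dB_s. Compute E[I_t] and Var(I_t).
E[I_t] = 0; Var(I_t) = exp(16*t/5)/5 - 1/5

The Itô integral of a deterministic integrand f(s) has mean 0 because each increment f(s) * (B_{s+ds} - B_s) has mean 0. By the Itô isometry:
  Var( int_0^t f(s) dB_s ) = E[ (int_0^t f(s) dB_s)^2 ] = int_0^t f(s)^2 ds.
Here f(s) = -4*exp(8*s/5)/5, so f(s)^2 = 16*exp(16*s/5)/25. Integrate:
  int_0^t (16*exp(16*s/5)/25) ds = exp(16*t/5)/5 - 1/5.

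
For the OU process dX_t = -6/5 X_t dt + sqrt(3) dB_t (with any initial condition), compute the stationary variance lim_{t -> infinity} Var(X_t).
lim Var(X_t) = 5/4

The OU SDE dX = -theta X dt + sigma dB admits the integrating factor exp(theta t): d(exp(theta t) X_t) = sigma exp(theta t) dB_t. Integrating from 0 to t gives X_t = x_0 * exp(-theta t) + sigma * int_0^t exp(-theta (t-s)) dB_s for any initial x_0. The Itô integral has variance (by the Itô isometry) sigma^2 * int_0^t exp(-2 theta (t - s)) ds = sigma^2 * (1 - exp(-2 theta t)) / (2 theta), independent of x_0.
With theta = 6/5, sigma = sqrt(3):
  Var(X_t) = (sqrt(3))^2 * (1 - exp(-2*6/5 t)) / (2 * 6/5) = 5/4 - 5*exp(-12*t/5)/4.
As t -> infinity, exp(-2*6/5 t) -> 0, so the stationary variance is sigma^2 / (2 theta) = 5/4.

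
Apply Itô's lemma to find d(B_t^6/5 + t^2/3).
d(B_t^6/5 + t^2/3) = (3*B_t^4 + 2*t/3) dt + (6*B_t^5/5) dB_t

Itô's formula for f(t, x): d f(t, B_t) = (f_t + (1/2) f_xx) dt + f_x dB_t. Compute partials of f(t, x) = t^2/3 + x^6/5:
  f_t(t,x)  = 2*t/3
  f_x(t,x)  = 6*x^5/5
  f_xx(t,x) = 6*x^4
Assemble drift = f_t + (1/2) f_xx = 2*t/3 + 3*x^4 and diffusion = f_x = 6*x^5/5. Substituting x = B_t:
  d(B_t^6/5 + t^2/3) = (3*B_t^4 + 2*t/3) dt + (6*B_t^5/5) dB_t.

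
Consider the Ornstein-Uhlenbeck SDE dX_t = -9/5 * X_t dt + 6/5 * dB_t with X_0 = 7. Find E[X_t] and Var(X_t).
E[X_t] = 7*exp(-9*t/5); Var(X_t) = 2/5 - 2*exp(-18*t/5)/5

The OU SDE dX = -theta X dt + sigma dB admits the integrating factor exp(theta t): d(exp(theta t) X_t) = sigma exp(theta t) dB_t. Integrating from 0 to t:
  X_t = x_0 * exp(-theta t) + sigma * int_0^t exp(-theta (t-s)) dB_s.
The Itô integral has mean 0 and (by the Itô isometry) variance sigma^2 * int_0^t exp(-2 theta (t - s)) ds = sigma^2 * (1 - exp(-2 theta t)) / (2 theta).
With theta = 9/5, sigma = 6/5, x_0 = 7:
  E[X_t] = 7 * exp(-9/5 t) = 7*exp(-9*t/5)
  Var(X_t) = (6/5)^2 * (1 - exp(-2*9/5 t)) / (2 * 9/5) = 2/5 - 2*exp(-18*t/5)/5.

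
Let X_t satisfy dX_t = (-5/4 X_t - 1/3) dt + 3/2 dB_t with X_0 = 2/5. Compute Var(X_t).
Var(X_t) = 9/10 - 9*exp(-5*t/2)/10

The variance V(t) = Var(X_t) satisfies V'(t) = 2 a V(t) + c^2 with V(0) = 0 (drift coefficient is linear in X, diffusion is constant). With a = -5/4, c = 3/2, the solution is
  V(t) = (c^2 / (2 a)) * (exp(2 a t) - 1)
       = ((3/2)^2 / (2*(-5/4))) * (exp((-5/2) t) - 1)
       = 9/10 - 9*exp(-5*t/2)/10.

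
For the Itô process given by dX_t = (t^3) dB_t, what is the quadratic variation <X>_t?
<X>_t = t^7/7

For an Itô process dX_t = a(t) dt + b(t) dB_t, the quadratic variation is <X>_t = int_0^t b(s)^2 ds (the drift term does not contribute). Here b(s) = s^3, so
  b(s)^2 = s^6.
Integrating from 0 to t:
  <X>_t = int_0^t (s^6) ds = t^7/7.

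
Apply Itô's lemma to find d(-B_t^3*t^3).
d(-B_t^3*t^3) = (3*B_t*t^2*(-B_t^2 - t)) dt + (-3*B_t^2*t^3) dB_t

Itô's formula for f(t, x): d f(t, B_t) = (f_t + (1/2) f_xx) dt + f_x dB_t. Compute partials of f(t, x) = -t^3*x^3:
  f_t(t,x)  = -3*t^2*x^3
  f_x(t,x)  = -3*t^3*x^2
  f_xx(t,x) = -6*t^3*x
Assemble drift = f_t + (1/2) f_xx = 3*t^2*x*(-t - x^2) and diffusion = f_x = -3*t^3*x^2. Substituting x = B_t:
  d(-B_t^3*t^3) = (3*B_t*t^2*(-B_t^2 - t)) dt + (-3*B_t^2*t^3) dB_t.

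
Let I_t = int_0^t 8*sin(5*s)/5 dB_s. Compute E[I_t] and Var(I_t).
E[I_t] = 0; Var(I_t) = 32*t/25 - 16*sin(10*t)/125

The Itô integral of a deterministic integrand f(s) has mean 0 because each increment f(s) * (B_{s+ds} - B_s) has mean 0. By the Itô isometry:
  Var( int_0^t f(s) dB_s ) = E[ (int_0^t f(s) dB_s)^2 ] = int_0^t f(s)^2 ds.
Here f(s) = 8*sin(5*s)/5, so f(s)^2 = 64*sin(5*s)^2/25. Integrate:
  int_0^t (64*sin(5*s)^2/25) ds = 32*t/25 - 16*sin(10*t)/125.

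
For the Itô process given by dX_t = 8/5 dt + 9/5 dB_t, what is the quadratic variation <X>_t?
<X>_t = 81*t/25

For an Itô process dX_t = a(t) dt + b(t) dB_t, the quadratic variation is <X>_t = int_0^t b(s)^2 ds (the drift term does not contribute). Here b(s) = 9/5, so
  b(s)^2 = 81/25.
Integrating from 0 to t:
  <X>_t = int_0^t (81/25) ds = 81*t/25.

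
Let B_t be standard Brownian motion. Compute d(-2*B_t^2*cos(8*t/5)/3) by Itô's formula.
d(-2*B_t^2*cos(8*t/5)/3) = (16*B_t^2*sin(8*t/5)/15 - 2*cos(8*t/5)/3) dt + (-4*B_t*cos(8*t/5)/3) dB_t

Itô's formula for f(t, x): d f(t, B_t) = (f_t + (1/2) f_xx) dt + f_x dB_t. Compute partials of f(t, x) = -2*x^2*cos(8*t/5)/3:
  f_t(t,x)  = 16*x^2*sin(8*t/5)/15
  f_x(t,x)  = -4*x*cos(8*t/5)/3
  f_xx(t,x) = -4*cos(8*t/5)/3
Assemble drift = f_t + (1/2) f_xx = 16*x^2*sin(8*t/5)/15 - 2*cos(8*t/5)/3 and diffusion = f_x = -4*x*cos(8*t/5)/3. Substituting x = B_t:
  d(-2*B_t^2*cos(8*t/5)/3) = (16*B_t^2*sin(8*t/5)/15 - 2*cos(8*t/5)/3) dt + (-4*B_t*cos(8*t/5)/3) dB_t.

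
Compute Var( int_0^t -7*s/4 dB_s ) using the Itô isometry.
Var = 49*t^3/48

The Itô integral of a deterministic integrand f(s) has mean 0 because each increment f(s) * (B_{s+ds} - B_s) has mean 0. By the Itô isometry:
  Var( int_0^t f(s) dB_s ) = E[ (int_0^t f(s) dB_s)^2 ] = int_0^t f(s)^2 ds.
Here f(s) = -7*s/4, so f(s)^2 = 49*s^2/16. Integrate:
  int_0^t (49*s^2/16) ds = 49*t^3/48.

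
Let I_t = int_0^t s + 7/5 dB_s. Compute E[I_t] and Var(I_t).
E[I_t] = 0; Var(I_t) = t*(25*t^2 + 105*t + 147)/75

The Itô integral of a deterministic integrand f(s) has mean 0 because each increment f(s) * (B_{s+ds} - B_s) has mean 0. By the Itô isometry:
  Var( int_0^t f(s) dB_s ) = E[ (int_0^t f(s) dB_s)^2 ] = int_0^t f(s)^2 ds.
Here f(s) = s + 7/5, so f(s)^2 = (5*s + 7)^2/25. Integrate:
  int_0^t ((5*s + 7)^2/25) ds = t*(25*t^2 + 105*t + 147)/75.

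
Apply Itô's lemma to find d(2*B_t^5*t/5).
d(2*B_t^5*t/5) = (2*B_t^3*(B_t^2 + 10*t)/5) dt + (2*B_t^4*t) dB_t

Itô's formula for f(t, x): d f(t, B_t) = (f_t + (1/2) f_xx) dt + f_x dB_t. Compute partials of f(t, x) = 2*t*x^5/5:
  f_t(t,x)  = 2*x^5/5
  f_x(t,x)  = 2*t*x^4
  f_xx(t,x) = 8*t*x^3
Assemble drift = f_t + (1/2) f_xx = 2*x^3*(10*t + x^2)/5 and diffusion = f_x = 2*t*x^4. Substituting x = B_t:
  d(2*B_t^5*t/5) = (2*B_t^3*(B_t^2 + 10*t)/5) dt + (2*B_t^4*t) dB_t.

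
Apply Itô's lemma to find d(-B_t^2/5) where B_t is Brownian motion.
d(-B_t^2/5) = (-1/5) dt + (-2*B_t/5) dB_t

Itô's formula for f(B_t) gives d f(B_t) = f'(B_t) dB_t + (1/2) f''(B_t) dt. Compute derivatives of f(x) = -x^2/5:
  f'(x)  = -2*x/5
  f''(x) = -2/5
Substitute x = B_t and multiply the f'' term by 1/2:
  drift     = (1/2) * (-2/5) evaluated at B_t = -1/5
  diffusion = (-2*x/5) evaluated at B_t = -2*B_t/5
Therefore d(-B_t^2/5) = (-1/5) dt + (-2*B_t/5) dB_t.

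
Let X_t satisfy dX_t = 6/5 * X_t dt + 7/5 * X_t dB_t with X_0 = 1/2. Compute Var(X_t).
Var(X_t) = (exp(49*t/25) - 1)*exp(12*t/5)/4

For GBM dX = mu X dt + sigma X dB with X_0 = x_0, apply Itô to Y = log X: dY = (mu - sigma^2/2) dt + sigma dB, so Y_t = log(x_0) + (mu - sigma^2/2) t + sigma B_t and hence X_t = x_0 * exp((mu - sigma^2/2) t + sigma B_t).
With mu = 6/5, sigma = 7/5, x_0 = 1/2, this gives:
  X_t = 1/2 * exp((11/50) * t + (7/5) * B_t).
Since sigma*B_t ~ Normal(0, sigma^2 t), E[exp(sigma*B_t)] = exp(sigma^2 t / 2); so E[X_t] = x_0 * exp((mu - sigma^2/2) t) * exp(sigma^2 t / 2) = x_0 * exp(mu t) = exp(6*t/5)/2.
Var(X_t) = E[X_t^2] - (E[X_t])^2 = x_0^2 * exp(2 mu t) * (exp(sigma^2 t) - 1) = (exp(49*t/25) - 1)*exp(12*t/5)/4.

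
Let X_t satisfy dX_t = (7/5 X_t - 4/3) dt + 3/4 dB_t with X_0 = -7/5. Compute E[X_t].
E[X_t] = 20/21 - 247*exp(7*t/5)/105

Taking expectations and using E[dB_t] = 0, the mean m(t) = E[X_t] satisfies the ODE m'(t) = a m(t) + b with m(0) = x_0. With a = 7/5, b = -4/3, x_0 = -7/5, the solution is
  m(t) = x_0 * exp(a t) + (b/a) * (exp(a t) - 1)
       = (-7/5) * exp((7/5) t) + ((-4/3)/(7/5)) * (exp((7/5) t) - 1)
       = 20/21 - 247*exp(7*t/5)/105.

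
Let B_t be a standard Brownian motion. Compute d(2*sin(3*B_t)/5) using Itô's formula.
d(2*sin(3*B_t)/5) = (-9*sin(3*B_t)/5) dt + (6*cos(3*B_t)/5) dB_t

Itô's formula for f(B_t) gives d f(B_t) = f'(B_t) dB_t + (1/2) f''(B_t) dt. Compute derivatives of f(x) = 2*sin(3*x)/5:
  f'(x)  = 6*cos(3*x)/5
  f''(x) = -18*sin(3*x)/5
Substitute x = B_t and multiply the f'' term by 1/2:
  drift     = (1/2) * (-18*sin(3*x)/5) evaluated at B_t = -9*sin(3*B_t)/5
  diffusion = (6*cos(3*x)/5) evaluated at B_t = 6*cos(3*B_t)/5
Therefore d(2*sin(3*B_t)/5) = (-9*sin(3*B_t)/5) dt + (6*cos(3*B_t)/5) dB_t.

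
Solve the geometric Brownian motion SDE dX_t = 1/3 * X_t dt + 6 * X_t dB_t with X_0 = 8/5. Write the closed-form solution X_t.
X_t = 8/5 * exp((-53/3) * t + (6) * B_t)

For GBM dX = mu X dt + sigma X dB with X_0 = x_0, apply Itô to Y = log X: dY = (mu - sigma^2/2) dt + sigma dB, so Y_t = log(x_0) + (mu - sigma^2/2) t + sigma B_t and hence X_t = x_0 * exp((mu - sigma^2/2) t + sigma B_t).
With mu = 1/3, sigma = 6, x_0 = 8/5, this gives:
  X_t = 8/5 * exp((-53/3) * t + (6) * B_t).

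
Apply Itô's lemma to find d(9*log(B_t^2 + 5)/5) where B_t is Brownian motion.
d(9*log(B_t^2 + 5)/5) = (9*(5 - B_t^2)/(5*(B_t^2 + 5)^2)) dt + (18*B_t/(5*(B_t^2 + 5))) dB_t

Itô's formula for f(B_t) gives d f(B_t) = f'(B_t) dB_t + (1/2) f''(B_t) dt. Compute derivatives of f(x) = 9*log(x^2 + 5)/5:
  f'(x)  = 18*x/(5*(x^2 + 5))
  f''(x) = 18*(5 - x^2)/(5*(x^2 + 5)^2)
Substitute x = B_t and multiply the f'' term by 1/2:
  drift     = (1/2) * (18*(5 - x^2)/(5*(x^2 + 5)^2)) evaluated at B_t = 9*(5 - B_t^2)/(5*(B_t^2 + 5)^2)
  diffusion = (18*x/(5*(x^2 + 5))) evaluated at B_t = 18*B_t/(5*(B_t^2 + 5))
Therefore d(9*log(B_t^2 + 5)/5) = (9*(5 - B_t^2)/(5*(B_t^2 + 5)^2)) dt + (18*B_t/(5*(B_t^2 + 5))) dB_t.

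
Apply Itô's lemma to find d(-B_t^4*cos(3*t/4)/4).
d(-B_t^4*cos(3*t/4)/4) = (3*B_t^2*(B_t^2*sin(3*t/4) - 8*cos(3*t/4))/16) dt + (-B_t^3*cos(3*t/4)) dB_t

Itô's formula for f(t, x): d f(t, B_t) = (f_t + (1/2) f_xx) dt + f_x dB_t. Compute partials of f(t, x) = -x^4*cos(3*t/4)/4:
  f_t(t,x)  = 3*x^4*sin(3*t/4)/16
  f_x(t,x)  = -x^3*cos(3*t/4)
  f_xx(t,x) = -3*x^2*cos(3*t/4)
Assemble drift = f_t + (1/2) f_xx = 3*x^2*(x^2*sin(3*t/4) - 8*cos(3*t/4))/16 and diffusion = f_x = -x^3*cos(3*t/4). Substituting x = B_t:
  d(-B_t^4*cos(3*t/4)/4) = (3*B_t^2*(B_t^2*sin(3*t/4) - 8*cos(3*t/4))/16) dt + (-B_t^3*cos(3*t/4)) dB_t.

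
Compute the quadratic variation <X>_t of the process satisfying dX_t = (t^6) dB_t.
<X>_t = t^13/13

For an Itô process dX_t = a(t) dt + b(t) dB_t, the quadratic variation is <X>_t = int_0^t b(s)^2 ds (the drift term does not contribute). Here b(s) = s^6, so
  b(s)^2 = s^12.
Integrating from 0 to t:
  <X>_t = int_0^t (s^12) ds = t^13/13.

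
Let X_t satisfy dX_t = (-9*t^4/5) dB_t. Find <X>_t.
<X>_t = 9*t^9/25

For an Itô process dX_t = a(t) dt + b(t) dB_t, the quadratic variation is <X>_t = int_0^t b(s)^2 ds (the drift term does not contribute). Here b(s) = -9*s^4/5, so
  b(s)^2 = 81*s^8/25.
Integrating from 0 to t:
  <X>_t = int_0^t (81*s^8/25) ds = 9*t^9/25.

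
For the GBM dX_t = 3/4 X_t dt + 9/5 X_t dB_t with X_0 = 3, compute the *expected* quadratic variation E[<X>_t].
E[<X>_t] = 486*exp(237*t/50)/79 - 486/79

<X>_t = int_0^t ((9/5) * X_s)^2 ds. Taking expectation inside the integral: E[<X>_t] = (9/5)^2 * int_0^t E[X_s^2] ds. For GBM, E[X_s^2] = x_0^2 * exp((2 mu + sigma^2) s). Integrating:
  E[<X>_t] = (9/5)^2 * 3^2 * (exp((2*(3/4) + (9/5)^2) t) - 1) / (2*(3/4) + (9/5)^2)
           = (9/5)^2 * 3^2 * (exp((237/50) t) - 1) / (237/50) = 486*exp(237*t/50)/79 - 486/79.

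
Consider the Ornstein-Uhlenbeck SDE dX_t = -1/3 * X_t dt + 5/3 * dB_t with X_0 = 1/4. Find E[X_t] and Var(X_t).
E[X_t] = exp(-t/3)/4; Var(X_t) = 25/6 - 25*exp(-2*t/3)/6

The OU SDE dX = -theta X dt + sigma dB admits the integrating factor exp(theta t): d(exp(theta t) X_t) = sigma exp(theta t) dB_t. Integrating from 0 to t:
  X_t = x_0 * exp(-theta t) + sigma * int_0^t exp(-theta (t-s)) dB_s.
The Itô integral has mean 0 and (by the Itô isometry) variance sigma^2 * int_0^t exp(-2 theta (t - s)) ds = sigma^2 * (1 - exp(-2 theta t)) / (2 theta).
With theta = 1/3, sigma = 5/3, x_0 = 1/4:
  E[X_t] = 1/4 * exp(-1/3 t) = exp(-t/3)/4
  Var(X_t) = (5/3)^2 * (1 - exp(-2*1/3 t)) / (2 * 1/3) = 25/6 - 25*exp(-2*t/3)/6.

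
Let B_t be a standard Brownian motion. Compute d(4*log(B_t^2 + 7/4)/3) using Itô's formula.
d(4*log(B_t^2 + 7/4)/3) = (16*(7 - 4*B_t^2)/(3*(4*B_t^2 + 7)^2)) dt + (32*B_t/(3*(4*B_t^2 + 7))) dB_t

Itô's formula for f(B_t) gives d f(B_t) = f'(B_t) dB_t + (1/2) f''(B_t) dt. Compute derivatives of f(x) = 4*log(x^2 + 7/4)/3:
  f'(x)  = 32*x/(3*(4*x^2 + 7))
  f''(x) = 32*(7 - 4*x^2)/(3*(4*x^2 + 7)^2)
Substitute x = B_t and multiply the f'' term by 1/2:
  drift     = (1/2) * (32*(7 - 4*x^2)/(3*(4*x^2 + 7)^2)) evaluated at B_t = 16*(7 - 4*B_t^2)/(3*(4*B_t^2 + 7)^2)
  diffusion = (32*x/(3*(4*x^2 + 7))) evaluated at B_t = 32*B_t/(3*(4*B_t^2 + 7))
Therefore d(4*log(B_t^2 + 7/4)/3) = (16*(7 - 4*B_t^2)/(3*(4*B_t^2 + 7)^2)) dt + (32*B_t/(3*(4*B_t^2 + 7))) dB_t.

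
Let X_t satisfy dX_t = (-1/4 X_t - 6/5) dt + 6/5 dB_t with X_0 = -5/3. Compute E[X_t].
E[X_t] = -24/5 + 47*exp(-t/4)/15

Taking expectations and using E[dB_t] = 0, the mean m(t) = E[X_t] satisfies the ODE m'(t) = a m(t) + b with m(0) = x_0. With a = -1/4, b = -6/5, x_0 = -5/3, the solution is
  m(t) = x_0 * exp(a t) + (b/a) * (exp(a t) - 1)
       = (-5/3) * exp((-1/4) t) + ((-6/5)/(-1/4)) * (exp((-1/4) t) - 1)
       = -24/5 + 47*exp(-t/4)/15.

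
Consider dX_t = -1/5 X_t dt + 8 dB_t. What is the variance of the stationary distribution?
lim Var(X_t) = 160

The OU SDE dX = -theta X dt + sigma dB admits the integrating factor exp(theta t): d(exp(theta t) X_t) = sigma exp(theta t) dB_t. Integrating from 0 to t gives X_t = x_0 * exp(-theta t) + sigma * int_0^t exp(-theta (t-s)) dB_s for any initial x_0. The Itô integral has variance (by the Itô isometry) sigma^2 * int_0^t exp(-2 theta (t - s)) ds = sigma^2 * (1 - exp(-2 theta t)) / (2 theta), independent of x_0.
With theta = 1/5, sigma = 8:
  Var(X_t) = (8)^2 * (1 - exp(-2*1/5 t)) / (2 * 1/5) = 160 - 160*exp(-2*t/5).
As t -> infinity, exp(-2*1/5 t) -> 0, so the stationary variance is sigma^2 / (2 theta) = 160.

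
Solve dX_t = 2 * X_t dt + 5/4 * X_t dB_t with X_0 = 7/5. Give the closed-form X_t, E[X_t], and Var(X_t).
X_t = 7/5 * exp((39/32) t + (5/4) B_t); E[X_t] = 7*exp(2*t)/5; Var(X_t) = 49*(exp(25*t/16) - 1)*exp(4*t)/25

For GBM dX = mu X dt + sigma X dB with X_0 = x_0, apply Itô to Y = log X: dY = (mu - sigma^2/2) dt + sigma dB, so Y_t = log(x_0) + (mu - sigma^2/2) t + sigma B_t and hence X_t = x_0 * exp((mu - sigma^2/2) t + sigma B_t).
With mu = 2, sigma = 5/4, x_0 = 7/5, this gives:
  X_t = 7/5 * exp((39/32) * t + (5/4) * B_t).
Since sigma*B_t ~ Normal(0, sigma^2 t), E[exp(sigma*B_t)] = exp(sigma^2 t / 2); so E[X_t] = x_0 * exp((mu - sigma^2/2) t) * exp(sigma^2 t / 2) = x_0 * exp(mu t) = 7*exp(2*t)/5.
Var(X_t) = E[X_t^2] - (E[X_t])^2 = x_0^2 * exp(2 mu t) * (exp(sigma^2 t) - 1) = 49*(exp(25*t/16) - 1)*exp(4*t)/25.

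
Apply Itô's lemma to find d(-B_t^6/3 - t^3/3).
d(-B_t^6/3 - t^3/3) = (-5*B_t^4 - t^2) dt + (-2*B_t^5) dB_t

Itô's formula for f(t, x): d f(t, B_t) = (f_t + (1/2) f_xx) dt + f_x dB_t. Compute partials of f(t, x) = -t^3/3 - x^6/3:
  f_t(t,x)  = -t^2
  f_x(t,x)  = -2*x^5
  f_xx(t,x) = -10*x^4
Assemble drift = f_t + (1/2) f_xx = -t^2 - 5*x^4 and diffusion = f_x = -2*x^5. Substituting x = B_t:
  d(-B_t^6/3 - t^3/3) = (-5*B_t^4 - t^2) dt + (-2*B_t^5) dB_t.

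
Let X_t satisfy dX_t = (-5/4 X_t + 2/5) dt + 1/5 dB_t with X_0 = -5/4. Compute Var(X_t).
Var(X_t) = 2/125 - 2*exp(-5*t/2)/125

The variance V(t) = Var(X_t) satisfies V'(t) = 2 a V(t) + c^2 with V(0) = 0 (drift coefficient is linear in X, diffusion is constant). With a = -5/4, c = 1/5, the solution is
  V(t) = (c^2 / (2 a)) * (exp(2 a t) - 1)
       = ((1/5)^2 / (2*(-5/4))) * (exp((-5/2) t) - 1)
       = 2/125 - 2*exp(-5*t/2)/125.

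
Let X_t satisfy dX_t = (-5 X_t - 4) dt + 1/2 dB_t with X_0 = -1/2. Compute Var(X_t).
Var(X_t) = 1/40 - exp(-10*t)/40

The variance V(t) = Var(X_t) satisfies V'(t) = 2 a V(t) + c^2 with V(0) = 0 (drift coefficient is linear in X, diffusion is constant). With a = -5, c = 1/2, the solution is
  V(t) = (c^2 / (2 a)) * (exp(2 a t) - 1)
       = ((1/2)^2 / (2*(-5))) * (exp((-10) t) - 1)
       = 1/40 - exp(-10*t)/40.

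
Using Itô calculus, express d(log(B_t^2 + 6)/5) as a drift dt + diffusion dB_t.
d(log(B_t^2 + 6)/5) = ((6 - B_t^2)/(5*(B_t^2 + 6)^2)) dt + (2*B_t/(5*(B_t^2 + 6))) dB_t

Itô's formula for f(B_t) gives d f(B_t) = f'(B_t) dB_t + (1/2) f''(B_t) dt. Compute derivatives of f(x) = log(x^2 + 6)/5:
  f'(x)  = 2*x/(5*(x^2 + 6))
  f''(x) = 2*(6 - x^2)/(5*(x^2 + 6)^2)
Substitute x = B_t and multiply the f'' term by 1/2:
  drift     = (1/2) * (2*(6 - x^2)/(5*(x^2 + 6)^2)) evaluated at B_t = (6 - B_t^2)/(5*(B_t^2 + 6)^2)
  diffusion = (2*x/(5*(x^2 + 6))) evaluated at B_t = 2*B_t/(5*(B_t^2 + 6))
Therefore d(log(B_t^2 + 6)/5) = ((6 - B_t^2)/(5*(B_t^2 + 6)^2)) dt + (2*B_t/(5*(B_t^2 + 6))) dB_t.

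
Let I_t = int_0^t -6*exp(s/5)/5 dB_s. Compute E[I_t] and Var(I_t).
E[I_t] = 0; Var(I_t) = 18*exp(2*t/5)/5 - 18/5

The Itô integral of a deterministic integrand f(s) has mean 0 because each increment f(s) * (B_{s+ds} - B_s) has mean 0. By the Itô isometry:
  Var( int_0^t f(s) dB_s ) = E[ (int_0^t f(s) dB_s)^2 ] = int_0^t f(s)^2 ds.
Here f(s) = -6*exp(s/5)/5, so f(s)^2 = 36*exp(2*s/5)/25. Integrate:
  int_0^t (36*exp(2*s/5)/25) ds = 18*exp(2*t/5)/5 - 18/5.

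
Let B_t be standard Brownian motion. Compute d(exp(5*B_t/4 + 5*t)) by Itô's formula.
d(exp(5*B_t/4 + 5*t)) = (185*exp(5*B_t/4 + 5*t)/32) dt + (5*exp(5*B_t/4 + 5*t)/4) dB_t

Itô's formula for f(t, x): d f(t, B_t) = (f_t + (1/2) f_xx) dt + f_x dB_t. Compute partials of f(t, x) = exp(5*t + 5*x/4):
  f_t(t,x)  = 5*exp(5*t + 5*x/4)
  f_x(t,x)  = 5*exp(5*t + 5*x/4)/4
  f_xx(t,x) = 25*exp(5*t + 5*x/4)/16
Assemble drift = f_t + (1/2) f_xx = 185*exp(5*t + 5*x/4)/32 and diffusion = f_x = 5*exp(5*t + 5*x/4)/4. Substituting x = B_t:
  d(exp(5*B_t/4 + 5*t)) = (185*exp(5*B_t/4 + 5*t)/32) dt + (5*exp(5*B_t/4 + 5*t)/4) dB_t.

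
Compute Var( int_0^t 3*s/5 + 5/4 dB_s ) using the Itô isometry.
Var = t*(48*t^2 + 300*t + 625)/400

The Itô integral of a deterministic integrand f(s) has mean 0 because each increment f(s) * (B_{s+ds} - B_s) has mean 0. By the Itô isometry:
  Var( int_0^t f(s) dB_s ) = E[ (int_0^t f(s) dB_s)^2 ] = int_0^t f(s)^2 ds.
Here f(s) = 3*s/5 + 5/4, so f(s)^2 = (12*s + 25)^2/400. Integrate:
  int_0^t ((12*s + 25)^2/400) ds = t*(48*t^2 + 300*t + 625)/400.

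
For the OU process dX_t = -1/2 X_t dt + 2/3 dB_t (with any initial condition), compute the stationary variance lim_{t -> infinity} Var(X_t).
lim Var(X_t) = 4/9

The OU SDE dX = -theta X dt + sigma dB admits the integrating factor exp(theta t): d(exp(theta t) X_t) = sigma exp(theta t) dB_t. Integrating from 0 to t gives X_t = x_0 * exp(-theta t) + sigma * int_0^t exp(-theta (t-s)) dB_s for any initial x_0. The Itô integral has variance (by the Itô isometry) sigma^2 * int_0^t exp(-2 theta (t - s)) ds = sigma^2 * (1 - exp(-2 theta t)) / (2 theta), independent of x_0.
With theta = 1/2, sigma = 2/3:
  Var(X_t) = (2/3)^2 * (1 - exp(-2*1/2 t)) / (2 * 1/2) = 4/9 - 4*exp(-t)/9.
As t -> infinity, exp(-2*1/2 t) -> 0, so the stationary variance is sigma^2 / (2 theta) = 4/9.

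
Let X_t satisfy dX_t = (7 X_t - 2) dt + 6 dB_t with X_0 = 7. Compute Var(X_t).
Var(X_t) = 18*exp(14*t)/7 - 18/7

The variance V(t) = Var(X_t) satisfies V'(t) = 2 a V(t) + c^2 with V(0) = 0 (drift coefficient is linear in X, diffusion is constant). With a = 7, c = 6, the solution is
  V(t) = (c^2 / (2 a)) * (exp(2 a t) - 1)
       = (6^2 / (2*7)) * (exp(14 t) - 1)
       = 18*exp(14*t)/7 - 18/7.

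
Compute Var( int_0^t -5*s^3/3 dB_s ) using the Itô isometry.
Var = 25*t^7/63

The Itô integral of a deterministic integrand f(s) has mean 0 because each increment f(s) * (B_{s+ds} - B_s) has mean 0. By the Itô isometry:
  Var( int_0^t f(s) dB_s ) = E[ (int_0^t f(s) dB_s)^2 ] = int_0^t f(s)^2 ds.
Here f(s) = -5*s^3/3, so f(s)^2 = 25*s^6/9. Integrate:
  int_0^t (25*s^6/9) ds = 25*t^7/63.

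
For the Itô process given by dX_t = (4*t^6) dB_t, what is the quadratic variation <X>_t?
<X>_t = 16*t^13/13

For an Itô process dX_t = a(t) dt + b(t) dB_t, the quadratic variation is <X>_t = int_0^t b(s)^2 ds (the drift term does not contribute). Here b(s) = 4*s^6, so
  b(s)^2 = 16*s^12.
Integrating from 0 to t:
  <X>_t = int_0^t (16*s^12) ds = 16*t^13/13.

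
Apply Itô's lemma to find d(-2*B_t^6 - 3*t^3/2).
d(-2*B_t^6 - 3*t^3/2) = (-30*B_t^4 - 9*t^2/2) dt + (-12*B_t^5) dB_t

Itô's formula for f(t, x): d f(t, B_t) = (f_t + (1/2) f_xx) dt + f_x dB_t. Compute partials of f(t, x) = -3*t^3/2 - 2*x^6:
  f_t(t,x)  = -9*t^2/2
  f_x(t,x)  = -12*x^5
  f_xx(t,x) = -60*x^4
Assemble drift = f_t + (1/2) f_xx = -9*t^2/2 - 30*x^4 and diffusion = f_x = -12*x^5. Substituting x = B_t:
  d(-2*B_t^6 - 3*t^3/2) = (-30*B_t^4 - 9*t^2/2) dt + (-12*B_t^5) dB_t.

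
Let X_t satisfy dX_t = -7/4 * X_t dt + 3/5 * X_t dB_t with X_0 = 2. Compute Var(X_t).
Var(X_t) = (4*exp(9*t/25) - 4)*exp(-7*t/2)

For GBM dX = mu X dt + sigma X dB with X_0 = x_0, apply Itô to Y = log X: dY = (mu - sigma^2/2) dt + sigma dB, so Y_t = log(x_0) + (mu - sigma^2/2) t + sigma B_t and hence X_t = x_0 * exp((mu - sigma^2/2) t + sigma B_t).
With mu = -7/4, sigma = 3/5, x_0 = 2, this gives:
  X_t = 2 * exp((-193/100) * t + (3/5) * B_t).
Since sigma*B_t ~ Normal(0, sigma^2 t), E[exp(sigma*B_t)] = exp(sigma^2 t / 2); so E[X_t] = x_0 * exp((mu - sigma^2/2) t) * exp(sigma^2 t / 2) = x_0 * exp(mu t) = 2*exp(-7*t/4).
Var(X_t) = E[X_t^2] - (E[X_t])^2 = x_0^2 * exp(2 mu t) * (exp(sigma^2 t) - 1) = (4*exp(9*t/25) - 4)*exp(-7*t/2).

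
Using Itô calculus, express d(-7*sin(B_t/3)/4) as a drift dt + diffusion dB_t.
d(-7*sin(B_t/3)/4) = (7*sin(B_t/3)/72) dt + (-7*cos(B_t/3)/12) dB_t

Itô's formula for f(B_t) gives d f(B_t) = f'(B_t) dB_t + (1/2) f''(B_t) dt. Compute derivatives of f(x) = -7*sin(x/3)/4:
  f'(x)  = -7*cos(x/3)/12
  f''(x) = 7*sin(x/3)/36
Substitute x = B_t and multiply the f'' term by 1/2:
  drift     = (1/2) * (7*sin(x/3)/36) evaluated at B_t = 7*sin(B_t/3)/72
  diffusion = (-7*cos(x/3)/12) evaluated at B_t = -7*cos(B_t/3)/12
Therefore d(-7*sin(B_t/3)/4) = (7*sin(B_t/3)/72) dt + (-7*cos(B_t/3)/12) dB_t.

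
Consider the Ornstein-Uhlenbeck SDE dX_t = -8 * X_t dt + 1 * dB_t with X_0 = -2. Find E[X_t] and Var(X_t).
E[X_t] = -2*exp(-8*t); Var(X_t) = 1/16 - exp(-16*t)/16

The OU SDE dX = -theta X dt + sigma dB admits the integrating factor exp(theta t): d(exp(theta t) X_t) = sigma exp(theta t) dB_t. Integrating from 0 to t:
  X_t = x_0 * exp(-theta t) + sigma * int_0^t exp(-theta (t-s)) dB_s.
The Itô integral has mean 0 and (by the Itô isometry) variance sigma^2 * int_0^t exp(-2 theta (t - s)) ds = sigma^2 * (1 - exp(-2 theta t)) / (2 theta).
With theta = 8, sigma = 1, x_0 = -2:
  E[X_t] = -2 * exp(-8 t) = -2*exp(-8*t)
  Var(X_t) = (1)^2 * (1 - exp(-2*8 t)) / (2 * 8) = 1/16 - exp(-16*t)/16.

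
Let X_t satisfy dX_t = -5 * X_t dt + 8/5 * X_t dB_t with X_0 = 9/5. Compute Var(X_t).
Var(X_t) = (81*exp(64*t/25) - 81)*exp(-10*t)/25

For GBM dX = mu X dt + sigma X dB with X_0 = x_0, apply Itô to Y = log X: dY = (mu - sigma^2/2) dt + sigma dB, so Y_t = log(x_0) + (mu - sigma^2/2) t + sigma B_t and hence X_t = x_0 * exp((mu - sigma^2/2) t + sigma B_t).
With mu = -5, sigma = 8/5, x_0 = 9/5, this gives:
  X_t = 9/5 * exp((-157/25) * t + (8/5) * B_t).
Since sigma*B_t ~ Normal(0, sigma^2 t), E[exp(sigma*B_t)] = exp(sigma^2 t / 2); so E[X_t] = x_0 * exp((mu - sigma^2/2) t) * exp(sigma^2 t / 2) = x_0 * exp(mu t) = 9*exp(-5*t)/5.
Var(X_t) = E[X_t^2] - (E[X_t])^2 = x_0^2 * exp(2 mu t) * (exp(sigma^2 t) - 1) = (81*exp(64*t/25) - 81)*exp(-10*t)/25.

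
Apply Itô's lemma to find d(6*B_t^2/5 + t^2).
d(6*B_t^2/5 + t^2) = (2*t + 6/5) dt + (12*B_t/5) dB_t

Itô's formula for f(t, x): d f(t, B_t) = (f_t + (1/2) f_xx) dt + f_x dB_t. Compute partials of f(t, x) = t^2 + 6*x^2/5:
  f_t(t,x)  = 2*t
  f_x(t,x)  = 12*x/5
  f_xx(t,x) = 12/5
Assemble drift = f_t + (1/2) f_xx = 2*t + 6/5 and diffusion = f_x = 12*x/5. Substituting x = B_t:
  d(6*B_t^2/5 + t^2) = (2*t + 6/5) dt + (12*B_t/5) dB_t.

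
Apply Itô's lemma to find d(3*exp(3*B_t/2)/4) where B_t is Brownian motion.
d(3*exp(3*B_t/2)/4) = (27*exp(3*B_t/2)/32) dt + (9*exp(3*B_t/2)/8) dB_t

Itô's formula for f(B_t) gives d f(B_t) = f'(B_t) dB_t + (1/2) f''(B_t) dt. Compute derivatives of f(x) = 3*exp(3*x/2)/4:
  f'(x)  = 9*exp(3*x/2)/8
  f''(x) = 27*exp(3*x/2)/16
Substitute x = B_t and multiply the f'' term by 1/2:
  drift     = (1/2) * (27*exp(3*x/2)/16) evaluated at B_t = 27*exp(3*B_t/2)/32
  diffusion = (9*exp(3*x/2)/8) evaluated at B_t = 9*exp(3*B_t/2)/8
Therefore d(3*exp(3*B_t/2)/4) = (27*exp(3*B_t/2)/32) dt + (9*exp(3*B_t/2)/8) dB_t.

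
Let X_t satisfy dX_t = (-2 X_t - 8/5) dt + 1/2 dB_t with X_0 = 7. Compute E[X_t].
E[X_t] = -4/5 + 39*exp(-2*t)/5

Taking expectations and using E[dB_t] = 0, the mean m(t) = E[X_t] satisfies the ODE m'(t) = a m(t) + b with m(0) = x_0. With a = -2, b = -8/5, x_0 = 7, the solution is
  m(t) = x_0 * exp(a t) + (b/a) * (exp(a t) - 1)
       = 7 * exp((-2) t) + ((-8/5)/(-2)) * (exp((-2) t) - 1)
       = -4/5 + 39*exp(-2*t)/5.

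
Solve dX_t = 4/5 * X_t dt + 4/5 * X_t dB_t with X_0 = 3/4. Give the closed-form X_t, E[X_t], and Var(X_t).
X_t = 3/4 * exp((12/25) t + (4/5) B_t); E[X_t] = 3*exp(4*t/5)/4; Var(X_t) = 9*(exp(16*t/25) - 1)*exp(8*t/5)/16

For GBM dX = mu X dt + sigma X dB with X_0 = x_0, apply Itô to Y = log X: dY = (mu - sigma^2/2) dt + sigma dB, so Y_t = log(x_0) + (mu - sigma^2/2) t + sigma B_t and hence X_t = x_0 * exp((mu - sigma^2/2) t + sigma B_t).
With mu = 4/5, sigma = 4/5, x_0 = 3/4, this gives:
  X_t = 3/4 * exp((12/25) * t + (4/5) * B_t).
Since sigma*B_t ~ Normal(0, sigma^2 t), E[exp(sigma*B_t)] = exp(sigma^2 t / 2); so E[X_t] = x_0 * exp((mu - sigma^2/2) t) * exp(sigma^2 t / 2) = x_0 * exp(mu t) = 3*exp(4*t/5)/4.
Var(X_t) = E[X_t^2] - (E[X_t])^2 = x_0^2 * exp(2 mu t) * (exp(sigma^2 t) - 1) = 9*(exp(16*t/25) - 1)*exp(8*t/5)/16.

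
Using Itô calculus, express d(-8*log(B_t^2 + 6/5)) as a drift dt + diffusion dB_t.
d(-8*log(B_t^2 + 6/5)) = (40*(5*B_t^2 - 6)/(5*B_t^2 + 6)^2) dt + (-80*B_t/(5*B_t^2 + 6)) dB_t

Itô's formula for f(B_t) gives d f(B_t) = f'(B_t) dB_t + (1/2) f''(B_t) dt. Compute derivatives of f(x) = -8*log(x^2 + 6/5):
  f'(x)  = -80*x/(5*x^2 + 6)
  f''(x) = 80*(5*x^2 - 6)/(5*x^2 + 6)^2
Substitute x = B_t and multiply the f'' term by 1/2:
  drift     = (1/2) * (80*(5*x^2 - 6)/(5*x^2 + 6)^2) evaluated at B_t = 40*(5*B_t^2 - 6)/(5*B_t^2 + 6)^2
  diffusion = (-80*x/(5*x^2 + 6)) evaluated at B_t = -80*B_t/(5*B_t^2 + 6)
Therefore d(-8*log(B_t^2 + 6/5)) = (40*(5*B_t^2 - 6)/(5*B_t^2 + 6)^2) dt + (-80*B_t/(5*B_t^2 + 6)) dB_t.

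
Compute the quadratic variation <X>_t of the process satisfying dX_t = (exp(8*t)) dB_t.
<X>_t = exp(16*t)/16 - 1/16

For an Itô process dX_t = a(t) dt + b(t) dB_t, the quadratic variation is <X>_t = int_0^t b(s)^2 ds (the drift term does not contribute). Here b(s) = exp(8*s), so
  b(s)^2 = exp(16*s).
Integrating from 0 to t:
  <X>_t = int_0^t (exp(16*s)) ds = exp(16*t)/16 - 1/16.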